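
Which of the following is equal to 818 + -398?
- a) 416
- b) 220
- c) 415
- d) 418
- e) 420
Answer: e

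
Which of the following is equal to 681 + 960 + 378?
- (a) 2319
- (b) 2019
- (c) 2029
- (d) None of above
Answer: b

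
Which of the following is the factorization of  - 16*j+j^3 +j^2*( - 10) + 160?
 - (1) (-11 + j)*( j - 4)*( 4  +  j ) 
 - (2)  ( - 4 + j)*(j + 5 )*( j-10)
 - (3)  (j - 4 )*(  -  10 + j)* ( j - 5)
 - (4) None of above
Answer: 4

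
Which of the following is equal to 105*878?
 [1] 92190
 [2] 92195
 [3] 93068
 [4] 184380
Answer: 1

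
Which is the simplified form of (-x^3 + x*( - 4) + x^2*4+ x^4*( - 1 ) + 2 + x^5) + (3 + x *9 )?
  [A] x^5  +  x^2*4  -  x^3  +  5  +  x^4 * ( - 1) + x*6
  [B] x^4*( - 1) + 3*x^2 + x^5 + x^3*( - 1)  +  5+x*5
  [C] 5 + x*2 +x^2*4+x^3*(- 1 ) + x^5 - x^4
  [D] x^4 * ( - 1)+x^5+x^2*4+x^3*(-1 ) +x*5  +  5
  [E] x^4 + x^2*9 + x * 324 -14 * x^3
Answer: D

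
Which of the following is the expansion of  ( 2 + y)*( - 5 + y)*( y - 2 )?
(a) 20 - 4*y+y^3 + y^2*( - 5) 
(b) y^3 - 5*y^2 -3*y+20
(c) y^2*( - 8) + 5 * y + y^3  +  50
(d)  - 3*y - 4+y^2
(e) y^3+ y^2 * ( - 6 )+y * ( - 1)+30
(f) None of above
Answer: a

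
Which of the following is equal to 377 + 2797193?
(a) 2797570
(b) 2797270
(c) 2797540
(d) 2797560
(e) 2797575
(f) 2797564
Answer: a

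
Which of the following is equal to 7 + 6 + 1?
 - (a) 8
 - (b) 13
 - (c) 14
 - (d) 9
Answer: c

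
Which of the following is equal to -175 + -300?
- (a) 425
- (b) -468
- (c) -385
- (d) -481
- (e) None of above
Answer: e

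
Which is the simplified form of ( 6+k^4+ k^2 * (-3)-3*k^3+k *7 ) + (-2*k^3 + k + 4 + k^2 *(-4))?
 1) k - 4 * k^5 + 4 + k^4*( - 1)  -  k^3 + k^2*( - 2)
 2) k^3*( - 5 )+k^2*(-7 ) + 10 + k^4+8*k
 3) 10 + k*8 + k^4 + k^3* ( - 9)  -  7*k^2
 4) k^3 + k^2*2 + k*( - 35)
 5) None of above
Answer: 2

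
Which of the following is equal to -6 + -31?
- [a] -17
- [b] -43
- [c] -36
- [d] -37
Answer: d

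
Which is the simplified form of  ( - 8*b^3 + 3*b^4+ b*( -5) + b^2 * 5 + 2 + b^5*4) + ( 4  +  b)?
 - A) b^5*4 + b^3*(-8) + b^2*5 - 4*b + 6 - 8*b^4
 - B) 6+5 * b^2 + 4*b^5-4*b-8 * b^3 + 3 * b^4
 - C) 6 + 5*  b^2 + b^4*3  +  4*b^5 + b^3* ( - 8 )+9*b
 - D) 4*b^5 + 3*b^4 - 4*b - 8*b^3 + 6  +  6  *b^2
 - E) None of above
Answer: B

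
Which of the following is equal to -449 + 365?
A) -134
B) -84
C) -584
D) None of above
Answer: B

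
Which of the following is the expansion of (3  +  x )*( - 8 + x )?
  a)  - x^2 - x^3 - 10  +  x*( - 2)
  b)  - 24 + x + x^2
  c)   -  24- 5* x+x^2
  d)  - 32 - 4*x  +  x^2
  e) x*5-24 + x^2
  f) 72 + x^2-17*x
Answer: c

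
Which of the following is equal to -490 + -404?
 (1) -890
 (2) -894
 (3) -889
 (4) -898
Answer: 2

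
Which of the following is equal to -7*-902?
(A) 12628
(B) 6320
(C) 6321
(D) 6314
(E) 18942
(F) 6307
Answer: D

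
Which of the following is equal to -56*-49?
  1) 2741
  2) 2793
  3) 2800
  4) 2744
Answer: 4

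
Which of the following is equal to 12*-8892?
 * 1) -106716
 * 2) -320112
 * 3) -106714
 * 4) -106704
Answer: 4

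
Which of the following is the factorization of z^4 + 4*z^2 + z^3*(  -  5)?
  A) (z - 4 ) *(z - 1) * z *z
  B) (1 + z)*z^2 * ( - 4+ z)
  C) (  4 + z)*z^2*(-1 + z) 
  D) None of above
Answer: A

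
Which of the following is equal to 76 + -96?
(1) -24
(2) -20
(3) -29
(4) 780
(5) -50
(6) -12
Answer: 2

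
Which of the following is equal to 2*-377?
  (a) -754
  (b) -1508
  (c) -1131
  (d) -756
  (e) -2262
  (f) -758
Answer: a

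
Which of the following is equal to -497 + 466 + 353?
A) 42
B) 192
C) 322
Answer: C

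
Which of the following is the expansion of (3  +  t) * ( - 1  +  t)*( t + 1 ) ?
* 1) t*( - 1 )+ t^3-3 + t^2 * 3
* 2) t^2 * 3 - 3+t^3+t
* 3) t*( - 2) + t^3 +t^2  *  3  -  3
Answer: 1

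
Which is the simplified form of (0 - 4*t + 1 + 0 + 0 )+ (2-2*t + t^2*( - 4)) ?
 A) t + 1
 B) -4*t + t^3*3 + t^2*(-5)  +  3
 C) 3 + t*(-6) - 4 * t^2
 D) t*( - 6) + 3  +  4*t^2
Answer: C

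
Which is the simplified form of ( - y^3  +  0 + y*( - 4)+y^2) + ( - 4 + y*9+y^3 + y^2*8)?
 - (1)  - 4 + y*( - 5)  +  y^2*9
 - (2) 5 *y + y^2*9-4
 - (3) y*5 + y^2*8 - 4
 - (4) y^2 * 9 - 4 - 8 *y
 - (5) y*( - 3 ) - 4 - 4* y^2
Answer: 2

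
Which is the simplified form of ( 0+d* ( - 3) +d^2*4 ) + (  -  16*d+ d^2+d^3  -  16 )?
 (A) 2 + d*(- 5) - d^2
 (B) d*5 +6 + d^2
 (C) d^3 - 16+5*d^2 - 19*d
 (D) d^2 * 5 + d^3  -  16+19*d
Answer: C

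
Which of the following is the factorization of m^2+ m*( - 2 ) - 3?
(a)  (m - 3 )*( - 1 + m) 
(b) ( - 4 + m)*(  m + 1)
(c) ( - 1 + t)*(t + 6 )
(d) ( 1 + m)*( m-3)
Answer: d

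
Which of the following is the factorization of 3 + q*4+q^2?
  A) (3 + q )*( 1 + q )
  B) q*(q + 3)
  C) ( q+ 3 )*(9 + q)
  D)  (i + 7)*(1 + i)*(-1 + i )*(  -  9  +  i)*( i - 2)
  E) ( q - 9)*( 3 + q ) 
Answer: A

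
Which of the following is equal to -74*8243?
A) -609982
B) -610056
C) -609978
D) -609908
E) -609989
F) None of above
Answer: A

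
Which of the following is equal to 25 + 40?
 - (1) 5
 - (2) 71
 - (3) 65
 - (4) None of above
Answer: 3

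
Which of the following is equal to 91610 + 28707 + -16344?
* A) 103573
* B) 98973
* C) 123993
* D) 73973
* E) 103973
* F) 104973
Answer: E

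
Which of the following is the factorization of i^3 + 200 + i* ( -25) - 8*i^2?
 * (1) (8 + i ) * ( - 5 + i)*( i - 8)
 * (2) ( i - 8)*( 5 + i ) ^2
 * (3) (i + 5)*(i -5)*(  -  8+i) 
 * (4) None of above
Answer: 3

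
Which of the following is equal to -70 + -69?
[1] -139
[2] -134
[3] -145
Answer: 1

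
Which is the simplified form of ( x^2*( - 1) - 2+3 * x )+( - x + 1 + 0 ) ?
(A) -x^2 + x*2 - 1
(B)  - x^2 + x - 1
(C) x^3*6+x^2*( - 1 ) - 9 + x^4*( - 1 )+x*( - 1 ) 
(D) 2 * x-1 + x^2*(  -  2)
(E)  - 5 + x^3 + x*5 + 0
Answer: A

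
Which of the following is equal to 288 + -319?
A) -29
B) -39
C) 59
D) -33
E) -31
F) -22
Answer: E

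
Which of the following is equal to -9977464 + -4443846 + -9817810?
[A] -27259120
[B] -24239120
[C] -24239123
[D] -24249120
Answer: B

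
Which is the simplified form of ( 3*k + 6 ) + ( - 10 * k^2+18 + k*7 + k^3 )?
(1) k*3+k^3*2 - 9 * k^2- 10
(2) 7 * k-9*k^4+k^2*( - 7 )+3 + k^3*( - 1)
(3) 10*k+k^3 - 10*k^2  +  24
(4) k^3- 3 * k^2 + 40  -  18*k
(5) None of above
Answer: 3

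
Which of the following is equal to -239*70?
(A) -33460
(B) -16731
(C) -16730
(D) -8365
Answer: C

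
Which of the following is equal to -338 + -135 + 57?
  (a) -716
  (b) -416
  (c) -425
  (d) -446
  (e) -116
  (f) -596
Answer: b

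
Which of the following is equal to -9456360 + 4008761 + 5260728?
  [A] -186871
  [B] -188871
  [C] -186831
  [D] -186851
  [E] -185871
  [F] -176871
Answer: A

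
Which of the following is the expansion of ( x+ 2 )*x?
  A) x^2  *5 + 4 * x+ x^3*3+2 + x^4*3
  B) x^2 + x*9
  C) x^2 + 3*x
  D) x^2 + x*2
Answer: D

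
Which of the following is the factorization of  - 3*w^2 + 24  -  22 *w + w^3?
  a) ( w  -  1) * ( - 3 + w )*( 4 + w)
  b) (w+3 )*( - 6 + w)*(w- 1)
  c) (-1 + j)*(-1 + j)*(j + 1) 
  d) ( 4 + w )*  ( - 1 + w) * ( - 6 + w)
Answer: d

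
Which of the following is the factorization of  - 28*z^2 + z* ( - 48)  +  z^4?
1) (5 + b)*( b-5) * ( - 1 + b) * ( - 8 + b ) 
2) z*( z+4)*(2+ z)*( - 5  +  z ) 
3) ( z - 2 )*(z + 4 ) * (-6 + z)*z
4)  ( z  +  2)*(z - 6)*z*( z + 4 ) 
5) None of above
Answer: 4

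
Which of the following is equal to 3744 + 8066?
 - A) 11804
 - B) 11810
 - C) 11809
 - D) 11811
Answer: B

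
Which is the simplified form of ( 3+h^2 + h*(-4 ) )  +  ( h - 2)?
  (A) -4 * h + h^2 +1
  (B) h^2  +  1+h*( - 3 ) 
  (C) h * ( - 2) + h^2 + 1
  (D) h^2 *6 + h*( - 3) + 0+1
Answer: B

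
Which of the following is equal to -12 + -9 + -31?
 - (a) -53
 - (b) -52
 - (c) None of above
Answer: b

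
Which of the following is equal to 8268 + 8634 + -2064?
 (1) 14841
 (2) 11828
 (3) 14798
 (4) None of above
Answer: 4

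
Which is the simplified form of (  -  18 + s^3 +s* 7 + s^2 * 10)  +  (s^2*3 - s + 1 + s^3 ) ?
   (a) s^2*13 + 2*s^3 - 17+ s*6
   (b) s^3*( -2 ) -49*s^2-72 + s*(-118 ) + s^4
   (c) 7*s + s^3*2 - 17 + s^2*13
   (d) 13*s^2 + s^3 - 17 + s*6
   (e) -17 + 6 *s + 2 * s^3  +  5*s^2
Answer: a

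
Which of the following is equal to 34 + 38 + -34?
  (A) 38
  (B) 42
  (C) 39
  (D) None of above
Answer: A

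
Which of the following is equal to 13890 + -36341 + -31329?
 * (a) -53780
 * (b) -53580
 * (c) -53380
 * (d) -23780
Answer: a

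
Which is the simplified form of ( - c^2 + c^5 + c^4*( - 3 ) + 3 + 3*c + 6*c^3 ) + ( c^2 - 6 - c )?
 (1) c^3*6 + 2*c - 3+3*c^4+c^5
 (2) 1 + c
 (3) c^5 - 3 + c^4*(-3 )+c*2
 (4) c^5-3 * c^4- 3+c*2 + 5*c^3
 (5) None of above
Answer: 5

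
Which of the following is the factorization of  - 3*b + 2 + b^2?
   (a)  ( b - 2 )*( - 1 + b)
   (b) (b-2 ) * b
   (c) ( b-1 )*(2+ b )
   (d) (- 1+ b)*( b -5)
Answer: a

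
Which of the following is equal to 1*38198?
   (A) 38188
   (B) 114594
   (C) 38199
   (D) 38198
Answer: D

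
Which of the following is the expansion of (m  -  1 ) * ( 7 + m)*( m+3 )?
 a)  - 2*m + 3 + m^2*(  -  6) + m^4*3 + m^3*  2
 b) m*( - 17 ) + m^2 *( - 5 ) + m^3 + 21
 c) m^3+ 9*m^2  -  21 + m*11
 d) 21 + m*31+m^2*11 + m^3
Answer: c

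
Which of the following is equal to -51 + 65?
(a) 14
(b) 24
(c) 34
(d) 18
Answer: a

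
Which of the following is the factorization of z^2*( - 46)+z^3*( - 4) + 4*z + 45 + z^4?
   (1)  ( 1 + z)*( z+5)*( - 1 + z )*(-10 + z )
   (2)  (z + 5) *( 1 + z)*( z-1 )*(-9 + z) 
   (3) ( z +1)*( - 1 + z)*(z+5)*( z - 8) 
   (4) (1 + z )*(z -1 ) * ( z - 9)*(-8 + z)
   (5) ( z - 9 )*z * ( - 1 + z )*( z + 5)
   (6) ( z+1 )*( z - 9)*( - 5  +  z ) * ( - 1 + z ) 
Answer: 2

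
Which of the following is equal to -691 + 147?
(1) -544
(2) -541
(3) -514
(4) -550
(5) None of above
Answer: 1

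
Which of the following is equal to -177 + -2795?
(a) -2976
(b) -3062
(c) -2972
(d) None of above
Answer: c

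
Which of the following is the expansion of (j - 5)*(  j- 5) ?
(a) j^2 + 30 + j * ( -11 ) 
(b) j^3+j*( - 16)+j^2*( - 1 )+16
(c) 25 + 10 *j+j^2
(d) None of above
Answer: d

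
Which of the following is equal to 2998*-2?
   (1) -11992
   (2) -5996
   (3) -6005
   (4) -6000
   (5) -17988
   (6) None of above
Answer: 2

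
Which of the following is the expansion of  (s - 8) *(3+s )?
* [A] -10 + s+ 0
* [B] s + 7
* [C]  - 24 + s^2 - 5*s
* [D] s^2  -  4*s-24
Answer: C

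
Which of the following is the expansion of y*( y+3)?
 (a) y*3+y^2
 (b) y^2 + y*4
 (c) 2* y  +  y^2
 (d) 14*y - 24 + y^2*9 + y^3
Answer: a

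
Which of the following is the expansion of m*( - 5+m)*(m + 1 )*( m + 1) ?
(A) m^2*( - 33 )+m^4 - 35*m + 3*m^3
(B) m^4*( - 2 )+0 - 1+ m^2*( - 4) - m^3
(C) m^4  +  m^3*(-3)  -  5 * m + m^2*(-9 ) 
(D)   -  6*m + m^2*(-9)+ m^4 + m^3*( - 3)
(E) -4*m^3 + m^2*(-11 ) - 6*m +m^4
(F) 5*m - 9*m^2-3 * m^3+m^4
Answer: C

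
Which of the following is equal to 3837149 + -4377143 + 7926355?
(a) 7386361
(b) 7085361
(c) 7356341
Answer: a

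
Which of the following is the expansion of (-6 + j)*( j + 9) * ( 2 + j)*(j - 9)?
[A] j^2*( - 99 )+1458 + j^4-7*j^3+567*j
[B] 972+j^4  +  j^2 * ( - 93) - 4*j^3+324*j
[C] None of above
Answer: B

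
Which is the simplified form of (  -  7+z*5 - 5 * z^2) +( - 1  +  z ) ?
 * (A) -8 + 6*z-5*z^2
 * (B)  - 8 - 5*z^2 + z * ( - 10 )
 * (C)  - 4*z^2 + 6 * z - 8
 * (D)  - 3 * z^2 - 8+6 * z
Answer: A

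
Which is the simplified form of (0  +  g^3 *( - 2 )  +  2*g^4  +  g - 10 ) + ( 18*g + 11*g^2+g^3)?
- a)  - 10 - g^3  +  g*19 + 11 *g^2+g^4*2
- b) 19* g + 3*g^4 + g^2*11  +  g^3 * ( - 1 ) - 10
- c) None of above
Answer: a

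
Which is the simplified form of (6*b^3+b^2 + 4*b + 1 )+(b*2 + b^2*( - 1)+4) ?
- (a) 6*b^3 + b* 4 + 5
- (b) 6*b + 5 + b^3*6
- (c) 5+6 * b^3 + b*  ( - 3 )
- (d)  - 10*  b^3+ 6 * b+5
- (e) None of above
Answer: b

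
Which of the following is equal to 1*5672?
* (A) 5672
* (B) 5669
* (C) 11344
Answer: A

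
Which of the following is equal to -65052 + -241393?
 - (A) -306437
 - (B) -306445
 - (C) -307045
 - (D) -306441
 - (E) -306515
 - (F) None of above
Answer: B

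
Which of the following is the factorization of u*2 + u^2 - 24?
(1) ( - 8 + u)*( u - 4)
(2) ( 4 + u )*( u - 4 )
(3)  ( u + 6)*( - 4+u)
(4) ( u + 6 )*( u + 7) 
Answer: 3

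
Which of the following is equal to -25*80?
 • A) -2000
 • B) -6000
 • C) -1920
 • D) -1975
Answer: A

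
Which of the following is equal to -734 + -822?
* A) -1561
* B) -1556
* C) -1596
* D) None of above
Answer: B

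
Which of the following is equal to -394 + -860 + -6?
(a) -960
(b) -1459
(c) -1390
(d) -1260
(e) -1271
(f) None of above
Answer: d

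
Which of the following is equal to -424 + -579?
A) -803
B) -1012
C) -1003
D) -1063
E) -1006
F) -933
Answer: C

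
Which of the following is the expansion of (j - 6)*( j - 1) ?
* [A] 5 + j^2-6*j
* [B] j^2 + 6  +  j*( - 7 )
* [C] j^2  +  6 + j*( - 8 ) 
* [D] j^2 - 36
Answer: B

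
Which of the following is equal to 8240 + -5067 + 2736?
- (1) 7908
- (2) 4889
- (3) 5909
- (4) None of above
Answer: 3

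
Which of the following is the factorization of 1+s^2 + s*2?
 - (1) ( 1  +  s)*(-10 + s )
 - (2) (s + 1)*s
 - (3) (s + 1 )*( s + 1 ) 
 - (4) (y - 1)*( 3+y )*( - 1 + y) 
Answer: 3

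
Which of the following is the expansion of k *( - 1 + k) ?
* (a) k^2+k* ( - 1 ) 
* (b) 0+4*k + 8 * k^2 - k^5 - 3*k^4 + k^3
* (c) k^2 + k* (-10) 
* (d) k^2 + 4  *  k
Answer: a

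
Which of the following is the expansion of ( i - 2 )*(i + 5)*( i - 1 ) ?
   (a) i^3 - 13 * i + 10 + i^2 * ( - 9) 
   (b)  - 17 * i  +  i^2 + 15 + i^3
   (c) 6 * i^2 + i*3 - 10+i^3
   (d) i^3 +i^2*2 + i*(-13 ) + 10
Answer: d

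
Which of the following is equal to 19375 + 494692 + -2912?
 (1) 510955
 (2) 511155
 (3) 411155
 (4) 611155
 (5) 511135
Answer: 2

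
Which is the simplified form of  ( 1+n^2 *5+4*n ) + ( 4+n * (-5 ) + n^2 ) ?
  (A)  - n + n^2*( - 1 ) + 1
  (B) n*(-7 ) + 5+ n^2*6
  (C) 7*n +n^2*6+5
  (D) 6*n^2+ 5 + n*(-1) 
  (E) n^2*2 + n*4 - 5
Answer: D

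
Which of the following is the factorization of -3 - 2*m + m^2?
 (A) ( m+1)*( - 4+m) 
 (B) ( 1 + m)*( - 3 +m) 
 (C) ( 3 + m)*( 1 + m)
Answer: B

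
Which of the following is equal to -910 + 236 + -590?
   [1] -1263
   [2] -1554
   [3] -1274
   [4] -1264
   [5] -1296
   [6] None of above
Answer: 4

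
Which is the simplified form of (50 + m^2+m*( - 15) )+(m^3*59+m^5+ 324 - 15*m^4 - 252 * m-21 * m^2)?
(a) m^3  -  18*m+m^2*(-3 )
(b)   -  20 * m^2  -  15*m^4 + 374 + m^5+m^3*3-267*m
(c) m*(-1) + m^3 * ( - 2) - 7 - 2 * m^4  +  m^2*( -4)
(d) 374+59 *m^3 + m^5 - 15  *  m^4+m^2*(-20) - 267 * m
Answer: d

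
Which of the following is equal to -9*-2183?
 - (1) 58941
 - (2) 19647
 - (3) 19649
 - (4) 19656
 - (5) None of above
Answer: 2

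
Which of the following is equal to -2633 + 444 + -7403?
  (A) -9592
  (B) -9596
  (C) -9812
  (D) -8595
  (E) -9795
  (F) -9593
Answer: A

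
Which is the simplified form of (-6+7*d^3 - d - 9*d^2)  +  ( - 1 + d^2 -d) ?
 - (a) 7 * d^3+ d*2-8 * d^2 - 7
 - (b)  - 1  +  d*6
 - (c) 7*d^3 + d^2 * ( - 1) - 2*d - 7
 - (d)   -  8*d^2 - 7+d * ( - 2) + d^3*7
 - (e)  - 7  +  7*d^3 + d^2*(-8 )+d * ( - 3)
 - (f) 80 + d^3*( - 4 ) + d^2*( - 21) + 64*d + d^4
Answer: d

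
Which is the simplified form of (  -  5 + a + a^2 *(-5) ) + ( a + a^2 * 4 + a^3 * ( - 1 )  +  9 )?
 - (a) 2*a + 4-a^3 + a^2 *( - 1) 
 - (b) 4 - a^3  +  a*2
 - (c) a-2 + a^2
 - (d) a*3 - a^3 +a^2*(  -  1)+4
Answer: a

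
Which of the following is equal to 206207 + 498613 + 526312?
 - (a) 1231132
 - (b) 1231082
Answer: a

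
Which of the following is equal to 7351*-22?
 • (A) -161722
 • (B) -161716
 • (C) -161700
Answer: A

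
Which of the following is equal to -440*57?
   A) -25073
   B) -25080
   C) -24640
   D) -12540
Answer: B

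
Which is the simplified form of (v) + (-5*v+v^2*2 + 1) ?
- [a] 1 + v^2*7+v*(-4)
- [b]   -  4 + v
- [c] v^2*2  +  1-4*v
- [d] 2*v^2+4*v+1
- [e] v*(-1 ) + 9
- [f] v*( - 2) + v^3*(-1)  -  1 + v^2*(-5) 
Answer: c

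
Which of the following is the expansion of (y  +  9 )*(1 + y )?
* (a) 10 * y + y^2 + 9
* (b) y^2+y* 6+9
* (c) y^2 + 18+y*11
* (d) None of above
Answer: a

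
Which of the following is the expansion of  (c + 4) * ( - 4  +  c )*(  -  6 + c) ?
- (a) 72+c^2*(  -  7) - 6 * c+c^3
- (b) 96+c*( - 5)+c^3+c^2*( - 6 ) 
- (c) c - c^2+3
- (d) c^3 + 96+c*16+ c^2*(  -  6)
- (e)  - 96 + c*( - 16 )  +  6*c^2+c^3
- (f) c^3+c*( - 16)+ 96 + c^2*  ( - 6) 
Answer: f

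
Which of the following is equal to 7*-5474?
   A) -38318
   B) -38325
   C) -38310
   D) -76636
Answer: A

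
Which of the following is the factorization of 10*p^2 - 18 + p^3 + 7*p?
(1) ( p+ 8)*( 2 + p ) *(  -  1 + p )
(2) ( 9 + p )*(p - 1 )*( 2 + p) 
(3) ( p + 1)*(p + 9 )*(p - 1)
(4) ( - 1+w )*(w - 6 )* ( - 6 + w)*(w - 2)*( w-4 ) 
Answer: 2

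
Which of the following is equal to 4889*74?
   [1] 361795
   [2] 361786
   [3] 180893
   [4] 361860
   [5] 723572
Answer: 2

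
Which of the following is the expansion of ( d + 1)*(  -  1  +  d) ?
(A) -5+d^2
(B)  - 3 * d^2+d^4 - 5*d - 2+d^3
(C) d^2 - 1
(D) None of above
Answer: C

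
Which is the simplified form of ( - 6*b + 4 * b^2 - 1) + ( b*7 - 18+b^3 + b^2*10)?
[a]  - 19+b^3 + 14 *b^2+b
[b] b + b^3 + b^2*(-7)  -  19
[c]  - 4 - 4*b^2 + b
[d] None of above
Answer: a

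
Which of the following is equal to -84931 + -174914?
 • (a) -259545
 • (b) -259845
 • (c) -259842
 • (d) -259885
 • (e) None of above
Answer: b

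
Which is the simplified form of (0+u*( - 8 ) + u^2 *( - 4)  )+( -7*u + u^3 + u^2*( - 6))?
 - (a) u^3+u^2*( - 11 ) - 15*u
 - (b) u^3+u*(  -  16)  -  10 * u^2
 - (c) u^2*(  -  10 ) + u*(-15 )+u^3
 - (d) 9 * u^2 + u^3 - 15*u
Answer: c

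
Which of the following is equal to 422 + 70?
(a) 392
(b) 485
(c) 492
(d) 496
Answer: c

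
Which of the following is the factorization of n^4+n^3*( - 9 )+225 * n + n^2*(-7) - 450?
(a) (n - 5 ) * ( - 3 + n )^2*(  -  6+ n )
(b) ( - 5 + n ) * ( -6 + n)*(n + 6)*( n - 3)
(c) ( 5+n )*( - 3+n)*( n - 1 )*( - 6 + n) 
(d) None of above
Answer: d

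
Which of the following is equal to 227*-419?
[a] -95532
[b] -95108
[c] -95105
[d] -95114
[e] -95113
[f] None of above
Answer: e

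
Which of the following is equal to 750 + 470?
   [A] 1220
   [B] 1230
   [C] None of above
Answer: A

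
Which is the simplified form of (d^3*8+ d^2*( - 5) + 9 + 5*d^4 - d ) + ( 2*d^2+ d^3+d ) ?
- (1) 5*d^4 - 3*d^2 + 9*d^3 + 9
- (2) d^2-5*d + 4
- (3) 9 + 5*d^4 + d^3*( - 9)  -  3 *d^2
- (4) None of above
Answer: 1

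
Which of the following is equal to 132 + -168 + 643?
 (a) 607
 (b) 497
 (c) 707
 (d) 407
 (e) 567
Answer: a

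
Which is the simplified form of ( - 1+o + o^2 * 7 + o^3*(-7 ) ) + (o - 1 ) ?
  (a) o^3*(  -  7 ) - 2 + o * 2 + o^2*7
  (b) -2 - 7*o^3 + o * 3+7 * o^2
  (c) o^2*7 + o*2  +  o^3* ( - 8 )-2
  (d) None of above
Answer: a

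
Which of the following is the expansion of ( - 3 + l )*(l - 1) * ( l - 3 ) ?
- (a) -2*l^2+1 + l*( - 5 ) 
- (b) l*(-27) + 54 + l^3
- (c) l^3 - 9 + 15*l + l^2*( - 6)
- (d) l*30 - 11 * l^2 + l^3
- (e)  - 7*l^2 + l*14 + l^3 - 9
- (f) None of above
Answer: f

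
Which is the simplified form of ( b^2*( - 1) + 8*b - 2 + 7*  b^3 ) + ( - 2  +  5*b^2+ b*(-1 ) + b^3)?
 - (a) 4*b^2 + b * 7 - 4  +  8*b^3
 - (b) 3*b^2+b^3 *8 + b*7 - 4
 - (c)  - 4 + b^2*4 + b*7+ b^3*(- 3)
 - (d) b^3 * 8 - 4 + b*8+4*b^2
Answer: a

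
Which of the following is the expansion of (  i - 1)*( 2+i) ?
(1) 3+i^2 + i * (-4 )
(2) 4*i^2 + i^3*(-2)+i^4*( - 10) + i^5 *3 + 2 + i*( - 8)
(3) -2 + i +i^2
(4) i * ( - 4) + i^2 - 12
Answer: 3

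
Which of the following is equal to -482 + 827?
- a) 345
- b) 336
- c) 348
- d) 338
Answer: a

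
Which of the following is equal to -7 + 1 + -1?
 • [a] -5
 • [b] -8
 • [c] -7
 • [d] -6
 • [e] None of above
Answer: c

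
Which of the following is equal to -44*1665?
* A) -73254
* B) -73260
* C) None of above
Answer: B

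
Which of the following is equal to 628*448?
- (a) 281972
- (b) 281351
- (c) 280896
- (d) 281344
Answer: d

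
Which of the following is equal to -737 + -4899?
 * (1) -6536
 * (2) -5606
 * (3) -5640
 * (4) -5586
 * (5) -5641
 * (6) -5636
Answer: 6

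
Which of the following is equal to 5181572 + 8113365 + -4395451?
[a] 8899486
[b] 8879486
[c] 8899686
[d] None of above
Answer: a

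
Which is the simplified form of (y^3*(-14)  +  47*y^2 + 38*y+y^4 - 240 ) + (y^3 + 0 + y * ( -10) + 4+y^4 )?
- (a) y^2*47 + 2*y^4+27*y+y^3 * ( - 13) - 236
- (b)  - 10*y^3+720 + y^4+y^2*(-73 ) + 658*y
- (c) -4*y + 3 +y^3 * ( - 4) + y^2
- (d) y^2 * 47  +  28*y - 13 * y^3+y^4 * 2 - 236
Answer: d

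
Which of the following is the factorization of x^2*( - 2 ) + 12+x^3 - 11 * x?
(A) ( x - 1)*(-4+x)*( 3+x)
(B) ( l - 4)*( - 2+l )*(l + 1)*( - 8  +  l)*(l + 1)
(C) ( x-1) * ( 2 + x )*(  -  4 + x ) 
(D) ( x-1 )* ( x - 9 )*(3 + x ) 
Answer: A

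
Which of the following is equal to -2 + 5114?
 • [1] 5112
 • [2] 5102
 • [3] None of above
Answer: 1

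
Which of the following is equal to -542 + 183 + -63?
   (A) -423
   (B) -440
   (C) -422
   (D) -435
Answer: C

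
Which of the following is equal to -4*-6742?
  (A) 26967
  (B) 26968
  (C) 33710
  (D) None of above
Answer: B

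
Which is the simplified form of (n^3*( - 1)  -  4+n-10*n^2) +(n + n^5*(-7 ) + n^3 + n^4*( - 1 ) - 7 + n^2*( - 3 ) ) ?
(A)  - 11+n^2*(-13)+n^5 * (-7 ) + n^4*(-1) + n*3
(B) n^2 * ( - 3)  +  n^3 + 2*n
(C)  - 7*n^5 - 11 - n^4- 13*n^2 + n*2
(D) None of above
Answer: C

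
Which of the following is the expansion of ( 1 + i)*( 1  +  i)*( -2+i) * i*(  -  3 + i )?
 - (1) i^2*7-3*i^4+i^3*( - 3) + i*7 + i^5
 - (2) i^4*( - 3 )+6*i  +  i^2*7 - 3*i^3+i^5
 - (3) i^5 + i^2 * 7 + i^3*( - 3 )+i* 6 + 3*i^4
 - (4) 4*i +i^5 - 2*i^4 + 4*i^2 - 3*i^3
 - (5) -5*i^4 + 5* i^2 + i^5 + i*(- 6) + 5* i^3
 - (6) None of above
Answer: 2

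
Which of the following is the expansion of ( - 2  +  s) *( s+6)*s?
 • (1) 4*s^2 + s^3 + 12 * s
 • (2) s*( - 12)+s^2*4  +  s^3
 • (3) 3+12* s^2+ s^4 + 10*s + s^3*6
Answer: 2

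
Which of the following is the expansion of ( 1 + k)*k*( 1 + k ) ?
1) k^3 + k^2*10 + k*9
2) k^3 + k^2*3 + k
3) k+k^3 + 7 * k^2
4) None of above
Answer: 4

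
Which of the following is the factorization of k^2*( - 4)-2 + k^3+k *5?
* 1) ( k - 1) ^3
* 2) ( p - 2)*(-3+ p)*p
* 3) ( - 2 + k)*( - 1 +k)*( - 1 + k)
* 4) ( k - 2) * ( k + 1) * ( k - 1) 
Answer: 3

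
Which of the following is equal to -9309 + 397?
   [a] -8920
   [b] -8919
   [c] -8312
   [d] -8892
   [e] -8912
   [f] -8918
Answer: e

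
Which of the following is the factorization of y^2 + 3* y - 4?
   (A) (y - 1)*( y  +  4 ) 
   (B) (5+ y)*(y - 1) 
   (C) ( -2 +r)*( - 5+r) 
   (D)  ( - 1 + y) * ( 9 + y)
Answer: A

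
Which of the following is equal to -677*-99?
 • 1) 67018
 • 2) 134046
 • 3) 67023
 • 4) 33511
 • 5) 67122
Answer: 3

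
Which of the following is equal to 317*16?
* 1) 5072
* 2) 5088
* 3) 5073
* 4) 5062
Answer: 1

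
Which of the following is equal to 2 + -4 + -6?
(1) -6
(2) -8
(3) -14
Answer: 2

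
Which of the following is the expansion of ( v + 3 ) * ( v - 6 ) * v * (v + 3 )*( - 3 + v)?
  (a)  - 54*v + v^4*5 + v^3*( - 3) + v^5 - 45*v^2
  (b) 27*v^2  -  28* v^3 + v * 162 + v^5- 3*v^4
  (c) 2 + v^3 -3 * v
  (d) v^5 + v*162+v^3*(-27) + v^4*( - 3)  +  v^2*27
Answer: d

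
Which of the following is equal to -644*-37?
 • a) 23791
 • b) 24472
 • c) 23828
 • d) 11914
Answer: c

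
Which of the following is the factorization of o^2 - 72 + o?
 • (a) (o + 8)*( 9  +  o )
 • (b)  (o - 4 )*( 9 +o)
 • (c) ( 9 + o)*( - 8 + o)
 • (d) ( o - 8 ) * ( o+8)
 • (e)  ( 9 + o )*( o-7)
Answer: c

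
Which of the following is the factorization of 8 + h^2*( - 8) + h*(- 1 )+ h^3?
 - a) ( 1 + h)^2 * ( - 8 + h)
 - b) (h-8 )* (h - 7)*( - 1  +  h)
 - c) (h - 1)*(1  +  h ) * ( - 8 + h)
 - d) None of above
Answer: c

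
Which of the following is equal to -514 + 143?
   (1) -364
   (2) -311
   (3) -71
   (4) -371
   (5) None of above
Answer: 4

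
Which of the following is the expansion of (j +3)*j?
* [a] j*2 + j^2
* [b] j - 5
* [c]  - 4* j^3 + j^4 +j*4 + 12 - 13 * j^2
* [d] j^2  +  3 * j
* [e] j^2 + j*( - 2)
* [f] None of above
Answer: d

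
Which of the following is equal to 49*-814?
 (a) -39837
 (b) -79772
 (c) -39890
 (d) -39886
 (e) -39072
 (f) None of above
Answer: d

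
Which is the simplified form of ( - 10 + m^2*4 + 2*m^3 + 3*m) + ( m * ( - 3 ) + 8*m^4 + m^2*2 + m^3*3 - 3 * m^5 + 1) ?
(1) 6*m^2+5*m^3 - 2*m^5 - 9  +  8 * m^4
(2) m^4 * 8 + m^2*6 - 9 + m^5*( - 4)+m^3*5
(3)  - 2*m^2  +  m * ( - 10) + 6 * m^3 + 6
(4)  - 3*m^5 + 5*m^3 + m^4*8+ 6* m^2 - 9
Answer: 4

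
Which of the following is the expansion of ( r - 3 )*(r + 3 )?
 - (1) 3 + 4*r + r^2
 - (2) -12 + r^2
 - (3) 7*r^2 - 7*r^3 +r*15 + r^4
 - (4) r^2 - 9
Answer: 4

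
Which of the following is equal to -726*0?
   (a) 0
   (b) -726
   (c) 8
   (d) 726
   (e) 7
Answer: a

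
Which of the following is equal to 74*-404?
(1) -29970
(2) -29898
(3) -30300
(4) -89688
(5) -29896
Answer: 5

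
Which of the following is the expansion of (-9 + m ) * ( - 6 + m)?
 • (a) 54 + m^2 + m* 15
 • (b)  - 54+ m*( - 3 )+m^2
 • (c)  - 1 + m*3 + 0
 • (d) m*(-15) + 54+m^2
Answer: d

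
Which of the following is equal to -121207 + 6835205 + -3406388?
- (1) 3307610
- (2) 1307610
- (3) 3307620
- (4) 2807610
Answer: 1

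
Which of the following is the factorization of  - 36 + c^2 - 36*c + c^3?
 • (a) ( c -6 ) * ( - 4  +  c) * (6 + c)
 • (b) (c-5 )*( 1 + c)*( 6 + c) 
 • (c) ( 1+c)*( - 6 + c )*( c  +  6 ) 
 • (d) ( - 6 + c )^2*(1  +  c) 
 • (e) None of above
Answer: c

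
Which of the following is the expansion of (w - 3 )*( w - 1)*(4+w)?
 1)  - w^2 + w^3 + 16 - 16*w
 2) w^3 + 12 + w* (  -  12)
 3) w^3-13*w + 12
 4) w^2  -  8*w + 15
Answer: 3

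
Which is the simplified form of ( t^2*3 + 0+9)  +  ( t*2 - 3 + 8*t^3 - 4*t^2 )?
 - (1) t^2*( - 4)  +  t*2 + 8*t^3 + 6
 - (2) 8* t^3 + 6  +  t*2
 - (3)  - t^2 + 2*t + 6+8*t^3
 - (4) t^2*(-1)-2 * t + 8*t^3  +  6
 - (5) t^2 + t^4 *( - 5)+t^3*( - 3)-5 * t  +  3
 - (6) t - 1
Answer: 3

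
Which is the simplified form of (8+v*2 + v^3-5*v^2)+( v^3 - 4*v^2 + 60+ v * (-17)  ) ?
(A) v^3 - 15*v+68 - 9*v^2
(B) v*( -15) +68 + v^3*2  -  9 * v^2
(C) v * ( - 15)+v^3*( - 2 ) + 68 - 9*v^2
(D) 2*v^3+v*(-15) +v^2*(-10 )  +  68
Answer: B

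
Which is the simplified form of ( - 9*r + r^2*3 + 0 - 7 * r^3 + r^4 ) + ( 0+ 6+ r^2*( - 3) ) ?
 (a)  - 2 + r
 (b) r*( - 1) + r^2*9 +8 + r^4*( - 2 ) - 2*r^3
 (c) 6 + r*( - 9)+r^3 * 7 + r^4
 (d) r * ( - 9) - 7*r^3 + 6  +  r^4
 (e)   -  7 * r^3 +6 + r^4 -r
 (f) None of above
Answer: d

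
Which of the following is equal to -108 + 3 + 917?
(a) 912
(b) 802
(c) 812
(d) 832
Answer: c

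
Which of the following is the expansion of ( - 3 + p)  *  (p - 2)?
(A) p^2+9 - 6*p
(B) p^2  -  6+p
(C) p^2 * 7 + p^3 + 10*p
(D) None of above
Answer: D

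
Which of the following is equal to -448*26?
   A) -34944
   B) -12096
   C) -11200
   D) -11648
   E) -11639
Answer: D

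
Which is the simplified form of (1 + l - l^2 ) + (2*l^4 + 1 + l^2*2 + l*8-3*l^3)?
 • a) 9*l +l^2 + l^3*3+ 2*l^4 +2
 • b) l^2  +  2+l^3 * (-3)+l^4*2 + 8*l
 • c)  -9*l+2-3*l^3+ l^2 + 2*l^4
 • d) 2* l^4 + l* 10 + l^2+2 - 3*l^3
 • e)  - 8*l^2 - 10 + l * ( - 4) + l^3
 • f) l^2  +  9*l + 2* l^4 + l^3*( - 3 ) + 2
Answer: f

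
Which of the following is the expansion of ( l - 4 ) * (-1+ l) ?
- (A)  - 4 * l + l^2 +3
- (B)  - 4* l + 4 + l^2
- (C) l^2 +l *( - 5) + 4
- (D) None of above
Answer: C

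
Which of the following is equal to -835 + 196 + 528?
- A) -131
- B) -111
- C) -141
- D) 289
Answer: B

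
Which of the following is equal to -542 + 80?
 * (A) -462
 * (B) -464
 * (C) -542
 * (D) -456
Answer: A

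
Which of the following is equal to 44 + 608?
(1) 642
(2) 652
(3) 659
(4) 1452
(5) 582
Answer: 2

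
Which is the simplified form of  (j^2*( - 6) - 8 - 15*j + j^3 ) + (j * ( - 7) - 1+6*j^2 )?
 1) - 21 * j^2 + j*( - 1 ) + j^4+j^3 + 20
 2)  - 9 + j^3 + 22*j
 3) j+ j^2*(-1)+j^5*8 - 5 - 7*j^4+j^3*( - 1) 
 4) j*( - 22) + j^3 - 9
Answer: 4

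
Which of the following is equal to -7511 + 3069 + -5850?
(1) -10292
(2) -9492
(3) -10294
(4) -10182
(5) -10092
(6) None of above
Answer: 1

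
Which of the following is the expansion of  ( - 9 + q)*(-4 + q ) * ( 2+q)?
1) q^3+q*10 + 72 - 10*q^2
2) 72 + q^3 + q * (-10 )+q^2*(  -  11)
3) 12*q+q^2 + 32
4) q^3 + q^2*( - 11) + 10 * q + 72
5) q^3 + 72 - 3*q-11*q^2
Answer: 4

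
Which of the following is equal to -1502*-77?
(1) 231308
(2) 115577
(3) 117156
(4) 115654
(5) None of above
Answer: 4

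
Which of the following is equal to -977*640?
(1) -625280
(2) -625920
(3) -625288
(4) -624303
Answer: 1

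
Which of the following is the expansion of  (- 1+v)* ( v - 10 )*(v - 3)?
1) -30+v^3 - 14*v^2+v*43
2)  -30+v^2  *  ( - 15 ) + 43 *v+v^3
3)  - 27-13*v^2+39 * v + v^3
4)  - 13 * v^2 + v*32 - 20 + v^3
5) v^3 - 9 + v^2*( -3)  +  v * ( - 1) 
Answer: 1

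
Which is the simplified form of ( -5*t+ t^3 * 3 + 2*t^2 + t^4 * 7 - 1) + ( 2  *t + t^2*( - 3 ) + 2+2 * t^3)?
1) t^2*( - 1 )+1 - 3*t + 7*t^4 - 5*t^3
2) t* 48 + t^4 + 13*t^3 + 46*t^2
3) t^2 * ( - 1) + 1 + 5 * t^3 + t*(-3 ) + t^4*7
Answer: 3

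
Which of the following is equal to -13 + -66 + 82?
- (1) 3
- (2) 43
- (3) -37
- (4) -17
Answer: 1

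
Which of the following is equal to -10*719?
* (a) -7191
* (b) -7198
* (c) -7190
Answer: c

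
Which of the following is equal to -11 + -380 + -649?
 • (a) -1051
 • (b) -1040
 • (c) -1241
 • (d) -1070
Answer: b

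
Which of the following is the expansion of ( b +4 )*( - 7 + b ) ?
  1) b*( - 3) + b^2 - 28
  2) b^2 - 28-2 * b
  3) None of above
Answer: 1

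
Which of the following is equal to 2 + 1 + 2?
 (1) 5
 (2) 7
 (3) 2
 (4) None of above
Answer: 1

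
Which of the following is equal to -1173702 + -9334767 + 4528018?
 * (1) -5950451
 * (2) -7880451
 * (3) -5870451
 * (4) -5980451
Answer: 4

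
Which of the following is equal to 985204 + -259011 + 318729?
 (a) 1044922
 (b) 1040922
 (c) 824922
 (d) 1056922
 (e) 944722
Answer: a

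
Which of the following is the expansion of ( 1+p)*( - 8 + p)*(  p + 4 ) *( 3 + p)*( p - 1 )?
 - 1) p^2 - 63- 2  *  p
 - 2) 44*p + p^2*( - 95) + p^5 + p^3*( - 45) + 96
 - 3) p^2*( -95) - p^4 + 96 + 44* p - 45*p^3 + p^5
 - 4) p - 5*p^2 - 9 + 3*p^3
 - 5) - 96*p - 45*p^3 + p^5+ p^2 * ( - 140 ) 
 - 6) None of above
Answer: 3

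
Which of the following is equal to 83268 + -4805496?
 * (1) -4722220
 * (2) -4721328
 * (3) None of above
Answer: 3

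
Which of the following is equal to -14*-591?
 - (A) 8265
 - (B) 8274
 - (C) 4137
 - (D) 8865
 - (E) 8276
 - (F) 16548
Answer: B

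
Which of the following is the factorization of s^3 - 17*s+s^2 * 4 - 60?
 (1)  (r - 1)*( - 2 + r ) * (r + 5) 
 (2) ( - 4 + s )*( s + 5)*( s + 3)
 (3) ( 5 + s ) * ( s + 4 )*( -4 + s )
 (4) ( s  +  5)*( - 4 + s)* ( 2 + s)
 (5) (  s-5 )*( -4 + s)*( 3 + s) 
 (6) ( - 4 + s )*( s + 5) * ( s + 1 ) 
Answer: 2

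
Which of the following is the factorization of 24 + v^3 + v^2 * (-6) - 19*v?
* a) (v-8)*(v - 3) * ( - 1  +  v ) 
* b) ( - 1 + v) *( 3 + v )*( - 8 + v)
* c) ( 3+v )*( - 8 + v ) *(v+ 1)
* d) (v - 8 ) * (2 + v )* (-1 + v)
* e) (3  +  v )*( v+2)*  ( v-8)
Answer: b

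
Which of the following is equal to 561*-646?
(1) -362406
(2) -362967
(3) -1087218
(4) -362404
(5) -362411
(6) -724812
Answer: 1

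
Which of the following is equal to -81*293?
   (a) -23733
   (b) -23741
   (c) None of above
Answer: a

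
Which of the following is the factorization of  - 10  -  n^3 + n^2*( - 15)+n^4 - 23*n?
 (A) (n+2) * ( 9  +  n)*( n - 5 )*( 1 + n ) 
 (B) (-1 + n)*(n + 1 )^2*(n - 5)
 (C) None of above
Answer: C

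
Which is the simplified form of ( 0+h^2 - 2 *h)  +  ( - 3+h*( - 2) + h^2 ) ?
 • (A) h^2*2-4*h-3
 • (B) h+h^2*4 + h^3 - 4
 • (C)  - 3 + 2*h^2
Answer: A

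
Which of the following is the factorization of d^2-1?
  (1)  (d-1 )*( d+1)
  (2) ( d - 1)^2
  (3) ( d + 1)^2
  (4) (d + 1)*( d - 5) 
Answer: 1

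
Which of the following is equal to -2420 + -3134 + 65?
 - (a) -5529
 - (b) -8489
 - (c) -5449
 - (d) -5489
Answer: d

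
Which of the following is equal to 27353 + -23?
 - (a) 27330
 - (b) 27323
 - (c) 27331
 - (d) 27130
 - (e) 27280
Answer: a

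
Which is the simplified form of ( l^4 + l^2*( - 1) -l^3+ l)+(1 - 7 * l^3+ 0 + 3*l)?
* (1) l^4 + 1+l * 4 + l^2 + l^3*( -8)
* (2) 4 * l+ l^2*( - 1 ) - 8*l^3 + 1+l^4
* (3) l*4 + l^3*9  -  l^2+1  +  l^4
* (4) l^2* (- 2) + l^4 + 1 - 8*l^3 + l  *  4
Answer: 2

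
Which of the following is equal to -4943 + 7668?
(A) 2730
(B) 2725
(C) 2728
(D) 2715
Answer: B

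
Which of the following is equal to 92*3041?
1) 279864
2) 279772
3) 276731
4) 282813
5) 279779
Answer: 2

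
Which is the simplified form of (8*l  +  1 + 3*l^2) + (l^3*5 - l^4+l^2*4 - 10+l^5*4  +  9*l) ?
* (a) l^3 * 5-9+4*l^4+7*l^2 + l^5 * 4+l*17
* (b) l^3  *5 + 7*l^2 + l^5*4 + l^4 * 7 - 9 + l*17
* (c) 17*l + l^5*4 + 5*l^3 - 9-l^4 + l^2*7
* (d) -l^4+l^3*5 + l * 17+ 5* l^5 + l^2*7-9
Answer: c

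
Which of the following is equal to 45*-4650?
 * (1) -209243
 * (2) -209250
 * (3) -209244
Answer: 2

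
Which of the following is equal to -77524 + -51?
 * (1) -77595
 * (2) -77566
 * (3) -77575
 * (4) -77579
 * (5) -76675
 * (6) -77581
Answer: 3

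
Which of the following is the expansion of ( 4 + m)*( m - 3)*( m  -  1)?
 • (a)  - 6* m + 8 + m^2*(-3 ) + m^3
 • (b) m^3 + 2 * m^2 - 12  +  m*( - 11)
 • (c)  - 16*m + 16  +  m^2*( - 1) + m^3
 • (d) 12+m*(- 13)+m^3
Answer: d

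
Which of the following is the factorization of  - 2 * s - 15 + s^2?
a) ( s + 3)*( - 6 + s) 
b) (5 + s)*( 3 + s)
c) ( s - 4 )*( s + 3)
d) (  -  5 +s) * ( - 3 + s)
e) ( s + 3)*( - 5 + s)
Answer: e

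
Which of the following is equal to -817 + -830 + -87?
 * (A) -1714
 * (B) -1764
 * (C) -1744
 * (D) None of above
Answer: D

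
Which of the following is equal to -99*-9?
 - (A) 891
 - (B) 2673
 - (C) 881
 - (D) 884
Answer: A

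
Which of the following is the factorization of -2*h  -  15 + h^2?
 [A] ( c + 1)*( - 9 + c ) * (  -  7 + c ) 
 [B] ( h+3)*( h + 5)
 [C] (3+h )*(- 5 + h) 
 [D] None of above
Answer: C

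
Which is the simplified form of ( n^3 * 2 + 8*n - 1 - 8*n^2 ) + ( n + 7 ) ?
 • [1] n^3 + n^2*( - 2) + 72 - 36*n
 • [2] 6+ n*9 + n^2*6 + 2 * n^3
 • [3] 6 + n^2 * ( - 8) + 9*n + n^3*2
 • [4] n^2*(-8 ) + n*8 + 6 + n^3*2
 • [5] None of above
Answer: 3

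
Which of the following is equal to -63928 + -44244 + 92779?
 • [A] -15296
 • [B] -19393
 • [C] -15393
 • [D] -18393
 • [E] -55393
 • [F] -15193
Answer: C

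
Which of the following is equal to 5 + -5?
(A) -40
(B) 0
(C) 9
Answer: B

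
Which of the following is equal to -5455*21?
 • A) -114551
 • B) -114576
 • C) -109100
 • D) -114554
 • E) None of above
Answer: E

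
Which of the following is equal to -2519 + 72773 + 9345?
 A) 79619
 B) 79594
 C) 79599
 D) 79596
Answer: C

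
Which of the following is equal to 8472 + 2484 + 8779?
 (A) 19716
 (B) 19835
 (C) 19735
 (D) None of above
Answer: C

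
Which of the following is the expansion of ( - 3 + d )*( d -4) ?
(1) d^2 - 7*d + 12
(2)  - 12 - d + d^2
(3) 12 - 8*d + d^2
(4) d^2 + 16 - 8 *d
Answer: 1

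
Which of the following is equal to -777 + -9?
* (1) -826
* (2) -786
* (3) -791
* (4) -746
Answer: 2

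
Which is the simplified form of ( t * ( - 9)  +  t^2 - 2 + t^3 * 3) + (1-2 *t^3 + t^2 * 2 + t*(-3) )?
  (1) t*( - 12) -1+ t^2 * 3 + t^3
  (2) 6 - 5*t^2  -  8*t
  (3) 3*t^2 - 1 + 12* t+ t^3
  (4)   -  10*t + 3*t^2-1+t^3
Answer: 1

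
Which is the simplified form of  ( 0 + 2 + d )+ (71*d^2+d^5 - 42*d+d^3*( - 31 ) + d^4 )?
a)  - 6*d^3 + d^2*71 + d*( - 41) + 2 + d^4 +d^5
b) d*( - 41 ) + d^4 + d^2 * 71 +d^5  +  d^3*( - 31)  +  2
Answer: b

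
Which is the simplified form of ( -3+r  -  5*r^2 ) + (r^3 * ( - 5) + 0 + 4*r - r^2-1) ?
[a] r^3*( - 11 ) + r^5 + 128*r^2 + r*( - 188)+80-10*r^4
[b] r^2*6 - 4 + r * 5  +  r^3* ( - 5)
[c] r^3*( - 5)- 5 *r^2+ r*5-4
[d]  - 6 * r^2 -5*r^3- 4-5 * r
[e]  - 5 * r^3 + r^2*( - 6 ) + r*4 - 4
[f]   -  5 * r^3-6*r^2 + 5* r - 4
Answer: f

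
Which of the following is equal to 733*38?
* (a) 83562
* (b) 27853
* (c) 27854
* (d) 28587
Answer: c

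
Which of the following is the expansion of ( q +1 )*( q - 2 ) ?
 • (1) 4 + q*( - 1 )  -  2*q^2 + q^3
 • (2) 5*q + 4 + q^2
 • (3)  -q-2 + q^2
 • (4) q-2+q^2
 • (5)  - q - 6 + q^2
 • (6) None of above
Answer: 3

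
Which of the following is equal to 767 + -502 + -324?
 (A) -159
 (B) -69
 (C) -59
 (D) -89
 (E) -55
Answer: C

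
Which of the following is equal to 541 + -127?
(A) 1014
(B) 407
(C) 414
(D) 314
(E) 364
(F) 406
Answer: C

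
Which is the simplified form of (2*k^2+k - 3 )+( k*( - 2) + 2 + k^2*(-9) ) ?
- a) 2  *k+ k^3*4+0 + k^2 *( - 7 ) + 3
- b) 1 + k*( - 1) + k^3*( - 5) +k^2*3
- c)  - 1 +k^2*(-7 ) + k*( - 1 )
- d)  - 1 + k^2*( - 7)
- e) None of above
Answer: c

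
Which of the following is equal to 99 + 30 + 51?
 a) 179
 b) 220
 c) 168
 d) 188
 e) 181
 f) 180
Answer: f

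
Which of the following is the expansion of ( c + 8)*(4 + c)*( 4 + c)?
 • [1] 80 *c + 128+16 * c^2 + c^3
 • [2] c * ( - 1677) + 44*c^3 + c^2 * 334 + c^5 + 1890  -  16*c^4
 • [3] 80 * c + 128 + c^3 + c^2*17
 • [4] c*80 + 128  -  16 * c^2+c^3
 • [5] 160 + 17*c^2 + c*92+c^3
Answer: 1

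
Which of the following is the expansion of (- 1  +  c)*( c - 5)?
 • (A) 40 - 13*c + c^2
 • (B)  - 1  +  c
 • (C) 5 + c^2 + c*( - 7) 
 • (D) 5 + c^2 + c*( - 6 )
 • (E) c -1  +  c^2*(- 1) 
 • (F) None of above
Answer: D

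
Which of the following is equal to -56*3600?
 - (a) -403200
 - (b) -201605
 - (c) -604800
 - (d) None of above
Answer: d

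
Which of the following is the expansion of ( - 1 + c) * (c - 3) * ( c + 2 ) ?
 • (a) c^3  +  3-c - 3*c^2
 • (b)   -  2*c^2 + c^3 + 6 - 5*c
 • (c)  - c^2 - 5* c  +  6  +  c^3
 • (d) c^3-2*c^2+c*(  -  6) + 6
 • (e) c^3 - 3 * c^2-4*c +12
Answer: b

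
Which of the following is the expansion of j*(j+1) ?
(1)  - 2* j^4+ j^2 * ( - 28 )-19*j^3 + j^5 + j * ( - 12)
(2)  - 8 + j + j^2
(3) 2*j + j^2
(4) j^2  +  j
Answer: 4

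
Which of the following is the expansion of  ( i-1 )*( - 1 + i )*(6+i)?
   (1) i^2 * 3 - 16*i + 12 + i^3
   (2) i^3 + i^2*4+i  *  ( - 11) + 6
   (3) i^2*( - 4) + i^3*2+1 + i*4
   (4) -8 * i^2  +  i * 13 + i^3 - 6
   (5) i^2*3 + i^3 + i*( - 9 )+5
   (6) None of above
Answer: 2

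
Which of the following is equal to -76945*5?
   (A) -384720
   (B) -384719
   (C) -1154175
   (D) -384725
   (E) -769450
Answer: D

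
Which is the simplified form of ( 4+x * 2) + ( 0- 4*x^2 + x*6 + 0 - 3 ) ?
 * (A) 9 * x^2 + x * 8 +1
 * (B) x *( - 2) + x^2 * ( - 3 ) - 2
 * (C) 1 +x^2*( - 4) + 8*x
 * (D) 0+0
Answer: C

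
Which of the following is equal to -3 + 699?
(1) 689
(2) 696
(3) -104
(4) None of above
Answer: 2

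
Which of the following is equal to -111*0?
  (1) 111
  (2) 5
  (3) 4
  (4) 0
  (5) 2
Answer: 4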